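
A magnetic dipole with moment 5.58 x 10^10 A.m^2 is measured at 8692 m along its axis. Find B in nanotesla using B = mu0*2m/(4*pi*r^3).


m = 5.58 x 10^10 = 55800000000 A.m^2
2m = 111600000000 A.m^2
r^3 = 8692^3 = 656688109888
B = (4pi*10^-7) * 111600000000 / (4*pi * 656688109888) * 1e9
= 140240.696056 / 8252186166895.63 * 1e9
= 16.9944 nT

16.9944


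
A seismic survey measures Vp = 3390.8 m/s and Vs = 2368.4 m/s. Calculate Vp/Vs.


Vp/Vs = 3390.8 / 2368.4
= 1.4317

1.4317


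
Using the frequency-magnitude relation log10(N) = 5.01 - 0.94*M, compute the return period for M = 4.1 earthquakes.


log10(N) = 5.01 - 0.94*4.1 = 1.156
N = 10^1.156 = 14.321879
T = 1/N = 1/14.321879 = 0.0698 years

0.0698


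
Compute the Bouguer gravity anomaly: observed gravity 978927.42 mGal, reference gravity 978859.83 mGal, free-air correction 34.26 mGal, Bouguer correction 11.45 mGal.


BA = g_obs - g_ref + FAC - BC
= 978927.42 - 978859.83 + 34.26 - 11.45
= 90.4 mGal

90.4


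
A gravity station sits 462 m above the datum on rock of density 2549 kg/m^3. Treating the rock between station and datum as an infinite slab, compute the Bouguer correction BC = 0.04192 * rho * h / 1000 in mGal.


BC = 0.04192 * rho * h / 1000
= 0.04192 * 2549 * 462 / 1000
= 49.3666 mGal

49.3666


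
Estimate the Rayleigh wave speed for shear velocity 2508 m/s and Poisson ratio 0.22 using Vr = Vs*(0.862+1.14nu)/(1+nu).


Numerator factor = 0.862 + 1.14*0.22 = 1.1128
Denominator = 1 + 0.22 = 1.22
Vr = 2508 * 1.1128 / 1.22 = 2287.62 m/s

2287.62


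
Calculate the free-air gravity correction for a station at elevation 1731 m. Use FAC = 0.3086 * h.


FAC = 0.3086 * h
= 0.3086 * 1731
= 534.1866 mGal

534.1866


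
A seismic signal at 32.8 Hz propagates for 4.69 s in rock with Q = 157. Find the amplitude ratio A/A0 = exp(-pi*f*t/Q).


pi*f*t/Q = pi*32.8*4.69/157 = 3.078201
A/A0 = exp(-3.078201) = 0.046042

0.046042


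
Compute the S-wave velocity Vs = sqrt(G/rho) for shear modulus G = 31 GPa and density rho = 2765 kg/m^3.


Convert G to Pa: G = 31e9 Pa
Compute G/rho = 31e9 / 2765 = 11211573.2369
Vs = sqrt(11211573.2369) = 3348.37 m/s

3348.37


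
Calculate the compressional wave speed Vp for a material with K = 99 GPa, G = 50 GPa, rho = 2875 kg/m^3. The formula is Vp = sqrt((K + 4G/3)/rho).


First compute the effective modulus:
K + 4G/3 = 99e9 + 4*50e9/3 = 165666666666.67 Pa
Then divide by density:
165666666666.67 / 2875 = 57623188.4058 Pa/(kg/m^3)
Take the square root:
Vp = sqrt(57623188.4058) = 7590.99 m/s

7590.99


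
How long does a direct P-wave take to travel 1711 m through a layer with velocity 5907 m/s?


t = x / V
= 1711 / 5907
= 0.2897 s

0.2897


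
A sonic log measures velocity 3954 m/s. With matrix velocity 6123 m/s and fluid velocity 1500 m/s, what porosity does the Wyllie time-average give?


1/V - 1/Vm = 1/3954 - 1/6123 = 8.959e-05
1/Vf - 1/Vm = 1/1500 - 1/6123 = 0.00050335
phi = 8.959e-05 / 0.00050335 = 0.178

0.178


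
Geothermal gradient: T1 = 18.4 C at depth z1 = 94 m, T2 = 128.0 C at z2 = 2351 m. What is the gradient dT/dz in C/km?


dT = 128.0 - 18.4 = 109.6 C
dz = 2351 - 94 = 2257 m
gradient = dT/dz * 1000 = 109.6/2257 * 1000 = 48.56 C/km

48.56


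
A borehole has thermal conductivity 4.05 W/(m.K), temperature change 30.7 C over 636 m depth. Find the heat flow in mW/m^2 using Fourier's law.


q = k * dT / dz * 1000
= 4.05 * 30.7 / 636 * 1000
= 0.195495 * 1000
= 195.4953 mW/m^2

195.4953


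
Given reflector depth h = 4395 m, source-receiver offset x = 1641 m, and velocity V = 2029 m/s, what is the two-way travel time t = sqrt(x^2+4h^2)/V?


x^2 + 4h^2 = 1641^2 + 4*4395^2 = 2692881 + 77264100 = 79956981
sqrt(79956981) = 8941.8668
t = 8941.8668 / 2029 = 4.407 s

4.407


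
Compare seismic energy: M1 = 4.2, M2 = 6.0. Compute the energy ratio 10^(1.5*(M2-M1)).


M2 - M1 = 6.0 - 4.2 = 1.8
1.5 * 1.8 = 2.7
ratio = 10^2.7 = 501.19

501.19


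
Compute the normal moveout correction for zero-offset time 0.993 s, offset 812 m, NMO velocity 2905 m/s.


x/Vnmo = 812/2905 = 0.279518
(x/Vnmo)^2 = 0.07813
t0^2 = 0.986049
sqrt(0.986049 + 0.07813) = 1.031591
dt = 1.031591 - 0.993 = 0.038591

0.038591


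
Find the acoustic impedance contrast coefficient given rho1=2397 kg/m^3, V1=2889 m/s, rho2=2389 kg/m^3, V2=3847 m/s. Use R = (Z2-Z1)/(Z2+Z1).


Z1 = 2397 * 2889 = 6924933
Z2 = 2389 * 3847 = 9190483
R = (9190483 - 6924933) / (9190483 + 6924933) = 2265550 / 16115416 = 0.1406

0.1406


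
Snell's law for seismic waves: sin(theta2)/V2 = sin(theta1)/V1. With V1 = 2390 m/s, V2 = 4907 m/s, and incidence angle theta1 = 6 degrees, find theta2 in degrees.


sin(theta1) = sin(6 deg) = 0.104528
sin(theta2) = V2/V1 * sin(theta1) = 4907/2390 * 0.104528 = 0.214611
theta2 = arcsin(0.214611) = 12.3927 degrees

12.3927


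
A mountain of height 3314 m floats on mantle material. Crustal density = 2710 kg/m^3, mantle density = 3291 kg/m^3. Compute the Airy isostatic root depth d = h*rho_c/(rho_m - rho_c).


rho_m - rho_c = 3291 - 2710 = 581
d = 3314 * 2710 / 581
= 8980940 / 581
= 15457.73 m

15457.73


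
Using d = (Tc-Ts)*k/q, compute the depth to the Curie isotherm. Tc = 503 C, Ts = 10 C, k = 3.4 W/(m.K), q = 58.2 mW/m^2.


T_Curie - T_surf = 503 - 10 = 493 C
Convert q to W/m^2: 58.2 mW/m^2 = 0.0582 W/m^2
d = 493 * 3.4 / 0.0582 = 28800.69 m

28800.69


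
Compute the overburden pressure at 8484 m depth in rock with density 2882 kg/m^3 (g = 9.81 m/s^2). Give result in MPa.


P = rho * g * z / 1e6
= 2882 * 9.81 * 8484 / 1e6
= 239863211.28 / 1e6
= 239.8632 MPa

239.8632


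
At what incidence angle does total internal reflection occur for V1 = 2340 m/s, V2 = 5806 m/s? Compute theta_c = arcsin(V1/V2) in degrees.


V1/V2 = 2340/5806 = 0.403031
theta_c = arcsin(0.403031) = 23.7678 degrees

23.7678


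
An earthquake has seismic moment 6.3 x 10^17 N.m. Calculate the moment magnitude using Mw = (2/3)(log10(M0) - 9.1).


log10(M0) = log10(6.3 x 10^17) = 17.7993
Mw = 2/3 * (17.7993 - 9.1)
= 2/3 * 8.6993
= 5.8

5.8


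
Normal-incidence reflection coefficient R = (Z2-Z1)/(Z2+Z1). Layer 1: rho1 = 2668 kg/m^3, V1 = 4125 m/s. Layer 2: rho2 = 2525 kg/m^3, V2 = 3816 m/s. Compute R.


Z1 = 2668 * 4125 = 11005500
Z2 = 2525 * 3816 = 9635400
R = (9635400 - 11005500) / (9635400 + 11005500) = -1370100 / 20640900 = -0.0664

-0.0664


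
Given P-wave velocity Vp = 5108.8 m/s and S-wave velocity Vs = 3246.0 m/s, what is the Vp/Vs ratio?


Vp/Vs = 5108.8 / 3246.0
= 1.5739

1.5739


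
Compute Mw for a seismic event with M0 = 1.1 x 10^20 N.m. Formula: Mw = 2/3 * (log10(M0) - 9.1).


log10(M0) = log10(1.1 x 10^20) = 20.0414
Mw = 2/3 * (20.0414 - 9.1)
= 2/3 * 10.9414
= 7.29

7.29


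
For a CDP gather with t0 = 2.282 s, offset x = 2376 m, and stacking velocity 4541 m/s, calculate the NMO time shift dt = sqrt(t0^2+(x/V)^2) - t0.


x/Vnmo = 2376/4541 = 0.523233
(x/Vnmo)^2 = 0.273773
t0^2 = 5.207524
sqrt(5.207524 + 0.273773) = 2.341217
dt = 2.341217 - 2.282 = 0.059217

0.059217


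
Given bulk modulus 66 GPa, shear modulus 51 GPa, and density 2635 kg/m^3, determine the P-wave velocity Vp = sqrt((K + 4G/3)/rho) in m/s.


First compute the effective modulus:
K + 4G/3 = 66e9 + 4*51e9/3 = 134000000000.0 Pa
Then divide by density:
134000000000.0 / 2635 = 50853889.9431 Pa/(kg/m^3)
Take the square root:
Vp = sqrt(50853889.9431) = 7131.19 m/s

7131.19


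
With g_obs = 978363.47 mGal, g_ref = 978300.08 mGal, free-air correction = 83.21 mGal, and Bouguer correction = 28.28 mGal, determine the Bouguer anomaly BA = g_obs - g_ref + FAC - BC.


BA = g_obs - g_ref + FAC - BC
= 978363.47 - 978300.08 + 83.21 - 28.28
= 118.32 mGal

118.32


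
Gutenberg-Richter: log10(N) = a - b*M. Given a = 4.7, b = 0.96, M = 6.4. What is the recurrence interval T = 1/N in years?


log10(N) = 4.7 - 0.96*6.4 = -1.444
N = 10^-1.444 = 0.035975
T = 1/N = 1/0.035975 = 27.7971 years

27.7971


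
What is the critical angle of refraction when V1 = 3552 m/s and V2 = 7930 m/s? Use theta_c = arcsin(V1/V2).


V1/V2 = 3552/7930 = 0.447919
theta_c = arcsin(0.447919) = 26.6103 degrees

26.6103


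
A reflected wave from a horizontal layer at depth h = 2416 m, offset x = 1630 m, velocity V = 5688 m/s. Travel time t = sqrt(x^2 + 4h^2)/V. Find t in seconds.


x^2 + 4h^2 = 1630^2 + 4*2416^2 = 2656900 + 23348224 = 26005124
sqrt(26005124) = 5099.5219
t = 5099.5219 / 5688 = 0.8965 s

0.8965


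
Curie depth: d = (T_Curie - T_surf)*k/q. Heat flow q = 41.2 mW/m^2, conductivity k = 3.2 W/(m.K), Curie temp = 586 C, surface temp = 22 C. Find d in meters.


T_Curie - T_surf = 586 - 22 = 564 C
Convert q to W/m^2: 41.2 mW/m^2 = 0.0412 W/m^2
d = 564 * 3.2 / 0.0412 = 43805.83 m

43805.83


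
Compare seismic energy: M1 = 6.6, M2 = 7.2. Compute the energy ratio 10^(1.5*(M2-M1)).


M2 - M1 = 7.2 - 6.6 = 0.6
1.5 * 0.6 = 0.9
ratio = 10^0.9 = 7.94

7.94


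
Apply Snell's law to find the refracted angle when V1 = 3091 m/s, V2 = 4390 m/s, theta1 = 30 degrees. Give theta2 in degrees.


sin(theta1) = sin(30 deg) = 0.5
sin(theta2) = V2/V1 * sin(theta1) = 4390/3091 * 0.5 = 0.710126
theta2 = arcsin(0.710126) = 45.2452 degrees

45.2452


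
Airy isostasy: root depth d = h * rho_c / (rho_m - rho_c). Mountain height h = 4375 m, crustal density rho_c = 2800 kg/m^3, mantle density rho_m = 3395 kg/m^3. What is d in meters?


rho_m - rho_c = 3395 - 2800 = 595
d = 4375 * 2800 / 595
= 12250000 / 595
= 20588.24 m

20588.24


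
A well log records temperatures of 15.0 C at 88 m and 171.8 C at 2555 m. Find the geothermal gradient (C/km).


dT = 171.8 - 15.0 = 156.8 C
dz = 2555 - 88 = 2467 m
gradient = dT/dz * 1000 = 156.8/2467 * 1000 = 63.559 C/km

63.559


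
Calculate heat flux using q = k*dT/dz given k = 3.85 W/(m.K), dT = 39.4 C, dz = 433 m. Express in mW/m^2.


q = k * dT / dz * 1000
= 3.85 * 39.4 / 433 * 1000
= 0.350323 * 1000
= 350.3233 mW/m^2

350.3233


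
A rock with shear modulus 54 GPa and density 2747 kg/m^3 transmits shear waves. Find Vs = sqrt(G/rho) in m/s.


Convert G to Pa: G = 54e9 Pa
Compute G/rho = 54e9 / 2747 = 19657808.5184
Vs = sqrt(19657808.5184) = 4433.71 m/s

4433.71


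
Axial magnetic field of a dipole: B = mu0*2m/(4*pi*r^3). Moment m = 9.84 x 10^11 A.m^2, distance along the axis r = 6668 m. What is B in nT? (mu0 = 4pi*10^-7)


m = 9.84 x 10^11 = 984000000000 A.m^2
2m = 1968000000000 A.m^2
r^3 = 6668^3 = 296474109632
B = (4pi*10^-7) * 1968000000000 / (4*pi * 296474109632) * 1e9
= 2473061.736906 / 3725603539197.86 * 1e9
= 663.8016 nT

663.8016


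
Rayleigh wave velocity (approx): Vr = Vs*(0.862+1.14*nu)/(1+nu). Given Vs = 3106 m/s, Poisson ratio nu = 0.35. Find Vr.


Numerator factor = 0.862 + 1.14*0.35 = 1.261
Denominator = 1 + 0.35 = 1.35
Vr = 3106 * 1.261 / 1.35 = 2901.23 m/s

2901.23


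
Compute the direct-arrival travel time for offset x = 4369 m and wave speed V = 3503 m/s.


t = x / V
= 4369 / 3503
= 1.2472 s

1.2472


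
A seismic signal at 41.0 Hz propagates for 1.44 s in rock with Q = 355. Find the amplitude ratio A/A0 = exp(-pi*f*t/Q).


pi*f*t/Q = pi*41.0*1.44/355 = 0.522478
A/A0 = exp(-0.522478) = 0.593049

0.593049


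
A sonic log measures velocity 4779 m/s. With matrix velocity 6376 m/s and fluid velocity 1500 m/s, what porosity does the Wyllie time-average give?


1/V - 1/Vm = 1/4779 - 1/6376 = 5.241e-05
1/Vf - 1/Vm = 1/1500 - 1/6376 = 0.00050983
phi = 5.241e-05 / 0.00050983 = 0.1028

0.1028


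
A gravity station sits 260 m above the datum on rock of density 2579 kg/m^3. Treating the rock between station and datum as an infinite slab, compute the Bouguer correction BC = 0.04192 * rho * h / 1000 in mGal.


BC = 0.04192 * rho * h / 1000
= 0.04192 * 2579 * 260 / 1000
= 28.109 mGal

28.109


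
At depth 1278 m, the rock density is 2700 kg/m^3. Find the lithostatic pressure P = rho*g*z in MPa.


P = rho * g * z / 1e6
= 2700 * 9.81 * 1278 / 1e6
= 33850386.0 / 1e6
= 33.8504 MPa

33.8504


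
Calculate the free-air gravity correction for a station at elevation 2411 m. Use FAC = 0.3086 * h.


FAC = 0.3086 * h
= 0.3086 * 2411
= 744.0346 mGal

744.0346


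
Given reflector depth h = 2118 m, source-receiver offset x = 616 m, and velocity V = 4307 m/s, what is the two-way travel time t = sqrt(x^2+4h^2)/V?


x^2 + 4h^2 = 616^2 + 4*2118^2 = 379456 + 17943696 = 18323152
sqrt(18323152) = 4280.5551
t = 4280.5551 / 4307 = 0.9939 s

0.9939


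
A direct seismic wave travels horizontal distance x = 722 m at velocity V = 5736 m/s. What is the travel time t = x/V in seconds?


t = x / V
= 722 / 5736
= 0.1259 s

0.1259


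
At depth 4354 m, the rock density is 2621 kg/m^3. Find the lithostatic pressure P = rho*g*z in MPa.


P = rho * g * z / 1e6
= 2621 * 9.81 * 4354 / 1e6
= 111950091.54 / 1e6
= 111.9501 MPa

111.9501


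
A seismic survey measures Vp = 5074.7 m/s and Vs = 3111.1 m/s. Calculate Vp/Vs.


Vp/Vs = 5074.7 / 3111.1
= 1.6312

1.6312


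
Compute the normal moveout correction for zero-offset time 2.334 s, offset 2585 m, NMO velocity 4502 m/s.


x/Vnmo = 2585/4502 = 0.574189
(x/Vnmo)^2 = 0.329693
t0^2 = 5.447556
sqrt(5.447556 + 0.329693) = 2.403591
dt = 2.403591 - 2.334 = 0.069591

0.069591


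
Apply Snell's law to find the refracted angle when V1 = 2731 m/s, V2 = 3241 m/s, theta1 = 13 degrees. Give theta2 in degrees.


sin(theta1) = sin(13 deg) = 0.224951
sin(theta2) = V2/V1 * sin(theta1) = 3241/2731 * 0.224951 = 0.266959
theta2 = arcsin(0.266959) = 15.4834 degrees

15.4834


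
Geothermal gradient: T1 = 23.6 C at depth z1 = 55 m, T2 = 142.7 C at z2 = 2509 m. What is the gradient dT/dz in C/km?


dT = 142.7 - 23.6 = 119.1 C
dz = 2509 - 55 = 2454 m
gradient = dT/dz * 1000 = 119.1/2454 * 1000 = 48.533 C/km

48.533


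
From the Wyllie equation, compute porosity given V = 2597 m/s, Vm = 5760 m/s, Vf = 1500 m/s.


1/V - 1/Vm = 1/2597 - 1/5760 = 0.00021145
1/Vf - 1/Vm = 1/1500 - 1/5760 = 0.00049306
phi = 0.00021145 / 0.00049306 = 0.4289

0.4289


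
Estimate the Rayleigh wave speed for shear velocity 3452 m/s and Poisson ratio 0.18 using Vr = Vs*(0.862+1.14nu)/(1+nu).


Numerator factor = 0.862 + 1.14*0.18 = 1.0672
Denominator = 1 + 0.18 = 1.18
Vr = 3452 * 1.0672 / 1.18 = 3122.01 m/s

3122.01


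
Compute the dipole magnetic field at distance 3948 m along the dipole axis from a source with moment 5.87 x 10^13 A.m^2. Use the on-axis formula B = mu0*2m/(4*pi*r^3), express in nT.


m = 5.87 x 10^13 = 58700000000000 A.m^2
2m = 117400000000000 A.m^2
r^3 = 3948^3 = 61536307392
B = (4pi*10^-7) * 117400000000000 / (4*pi * 61536307392) * 1e9
= 147529191.012577 / 773288044927.0 * 1e9
= 190781.6783 nT

190781.6783


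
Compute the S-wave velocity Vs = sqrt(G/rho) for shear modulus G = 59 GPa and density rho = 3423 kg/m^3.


Convert G to Pa: G = 59e9 Pa
Compute G/rho = 59e9 / 3423 = 17236342.3897
Vs = sqrt(17236342.3897) = 4151.67 m/s

4151.67


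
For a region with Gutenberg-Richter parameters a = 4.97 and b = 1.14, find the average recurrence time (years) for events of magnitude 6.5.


log10(N) = 4.97 - 1.14*6.5 = -2.44
N = 10^-2.44 = 0.003631
T = 1/N = 1/0.003631 = 275.4229 years

275.4229


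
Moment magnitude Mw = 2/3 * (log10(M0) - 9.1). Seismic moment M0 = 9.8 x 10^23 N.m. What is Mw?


log10(M0) = log10(9.8 x 10^23) = 23.9912
Mw = 2/3 * (23.9912 - 9.1)
= 2/3 * 14.8912
= 9.93

9.93


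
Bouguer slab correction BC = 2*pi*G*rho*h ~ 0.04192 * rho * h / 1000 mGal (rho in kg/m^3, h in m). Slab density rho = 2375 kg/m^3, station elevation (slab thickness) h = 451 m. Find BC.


BC = 0.04192 * rho * h / 1000
= 0.04192 * 2375 * 451 / 1000
= 44.9016 mGal

44.9016


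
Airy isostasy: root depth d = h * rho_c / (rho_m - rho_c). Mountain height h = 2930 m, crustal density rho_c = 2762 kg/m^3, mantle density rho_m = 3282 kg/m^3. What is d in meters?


rho_m - rho_c = 3282 - 2762 = 520
d = 2930 * 2762 / 520
= 8092660 / 520
= 15562.81 m

15562.81


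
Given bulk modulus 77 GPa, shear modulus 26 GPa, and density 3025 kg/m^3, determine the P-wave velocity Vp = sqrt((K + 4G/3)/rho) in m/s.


First compute the effective modulus:
K + 4G/3 = 77e9 + 4*26e9/3 = 111666666666.67 Pa
Then divide by density:
111666666666.67 / 3025 = 36914600.551 Pa/(kg/m^3)
Take the square root:
Vp = sqrt(36914600.551) = 6075.74 m/s

6075.74


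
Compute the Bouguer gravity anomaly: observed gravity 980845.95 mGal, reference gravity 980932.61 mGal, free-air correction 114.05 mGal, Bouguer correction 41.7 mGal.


BA = g_obs - g_ref + FAC - BC
= 980845.95 - 980932.61 + 114.05 - 41.7
= -14.31 mGal

-14.31


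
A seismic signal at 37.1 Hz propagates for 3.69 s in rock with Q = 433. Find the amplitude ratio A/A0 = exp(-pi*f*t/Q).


pi*f*t/Q = pi*37.1*3.69/433 = 0.993258
A/A0 = exp(-0.993258) = 0.370368

0.370368


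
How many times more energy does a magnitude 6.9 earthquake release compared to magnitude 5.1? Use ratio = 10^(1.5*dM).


M2 - M1 = 6.9 - 5.1 = 1.8
1.5 * 1.8 = 2.7
ratio = 10^2.7 = 501.19

501.19


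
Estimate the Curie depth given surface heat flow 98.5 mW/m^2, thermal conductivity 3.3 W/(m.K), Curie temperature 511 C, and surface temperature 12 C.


T_Curie - T_surf = 511 - 12 = 499 C
Convert q to W/m^2: 98.5 mW/m^2 = 0.0985 W/m^2
d = 499 * 3.3 / 0.0985 = 16717.77 m

16717.77


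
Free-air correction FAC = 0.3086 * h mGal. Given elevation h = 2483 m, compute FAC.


FAC = 0.3086 * h
= 0.3086 * 2483
= 766.2538 mGal

766.2538


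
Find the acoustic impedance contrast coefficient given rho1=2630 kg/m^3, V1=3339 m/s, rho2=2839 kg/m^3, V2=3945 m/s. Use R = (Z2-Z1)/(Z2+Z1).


Z1 = 2630 * 3339 = 8781570
Z2 = 2839 * 3945 = 11199855
R = (11199855 - 8781570) / (11199855 + 8781570) = 2418285 / 19981425 = 0.121

0.121


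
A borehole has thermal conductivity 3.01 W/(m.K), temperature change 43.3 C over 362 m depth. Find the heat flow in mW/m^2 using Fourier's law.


q = k * dT / dz * 1000
= 3.01 * 43.3 / 362 * 1000
= 0.360036 * 1000
= 360.0359 mW/m^2

360.0359


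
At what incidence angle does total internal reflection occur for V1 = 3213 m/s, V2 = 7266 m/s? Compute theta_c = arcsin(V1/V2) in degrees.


V1/V2 = 3213/7266 = 0.442197
theta_c = arcsin(0.442197) = 26.2441 degrees

26.2441


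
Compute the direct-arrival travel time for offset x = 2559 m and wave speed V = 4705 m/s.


t = x / V
= 2559 / 4705
= 0.5439 s

0.5439


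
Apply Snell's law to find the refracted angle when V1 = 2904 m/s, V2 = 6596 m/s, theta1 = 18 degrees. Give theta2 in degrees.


sin(theta1) = sin(18 deg) = 0.309017
sin(theta2) = V2/V1 * sin(theta1) = 6596/2904 * 0.309017 = 0.701886
theta2 = arcsin(0.701886) = 44.5785 degrees

44.5785


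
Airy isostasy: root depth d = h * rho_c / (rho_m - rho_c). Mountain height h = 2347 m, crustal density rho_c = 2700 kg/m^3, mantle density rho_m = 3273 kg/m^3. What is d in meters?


rho_m - rho_c = 3273 - 2700 = 573
d = 2347 * 2700 / 573
= 6336900 / 573
= 11059.16 m

11059.16


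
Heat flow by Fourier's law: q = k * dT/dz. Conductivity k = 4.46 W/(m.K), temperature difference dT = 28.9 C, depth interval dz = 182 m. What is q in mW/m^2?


q = k * dT / dz * 1000
= 4.46 * 28.9 / 182 * 1000
= 0.708209 * 1000
= 708.2088 mW/m^2

708.2088


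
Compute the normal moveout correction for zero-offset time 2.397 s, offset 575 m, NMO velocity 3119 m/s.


x/Vnmo = 575/3119 = 0.184354
(x/Vnmo)^2 = 0.033986
t0^2 = 5.745609
sqrt(5.745609 + 0.033986) = 2.404079
dt = 2.404079 - 2.397 = 0.007079

0.007079


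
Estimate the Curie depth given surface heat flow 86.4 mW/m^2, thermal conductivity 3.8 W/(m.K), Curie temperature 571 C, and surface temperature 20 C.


T_Curie - T_surf = 571 - 20 = 551 C
Convert q to W/m^2: 86.4 mW/m^2 = 0.0864 W/m^2
d = 551 * 3.8 / 0.0864 = 24233.8 m

24233.8


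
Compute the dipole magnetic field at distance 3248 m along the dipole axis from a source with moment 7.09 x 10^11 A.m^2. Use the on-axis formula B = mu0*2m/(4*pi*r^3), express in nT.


m = 7.09 x 10^11 = 709000000000 A.m^2
2m = 1418000000000 A.m^2
r^3 = 3248^3 = 34264788992
B = (4pi*10^-7) * 1418000000000 / (4*pi * 34264788992) * 1e9
= 1781911.353116 / 430584037496.29 * 1e9
= 4138.3591 nT

4138.3591


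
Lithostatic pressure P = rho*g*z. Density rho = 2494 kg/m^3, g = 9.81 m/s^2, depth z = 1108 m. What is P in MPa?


P = rho * g * z / 1e6
= 2494 * 9.81 * 1108 / 1e6
= 27108483.12 / 1e6
= 27.1085 MPa

27.1085


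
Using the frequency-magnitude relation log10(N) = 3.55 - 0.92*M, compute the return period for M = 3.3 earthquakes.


log10(N) = 3.55 - 0.92*3.3 = 0.514
N = 10^0.514 = 3.265878
T = 1/N = 1/3.265878 = 0.3062 years

0.3062


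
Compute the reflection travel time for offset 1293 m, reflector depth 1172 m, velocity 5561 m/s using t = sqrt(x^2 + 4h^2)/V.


x^2 + 4h^2 = 1293^2 + 4*1172^2 = 1671849 + 5494336 = 7166185
sqrt(7166185) = 2676.9731
t = 2676.9731 / 5561 = 0.4814 s

0.4814


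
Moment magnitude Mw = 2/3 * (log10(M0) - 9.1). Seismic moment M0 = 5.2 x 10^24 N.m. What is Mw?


log10(M0) = log10(5.2 x 10^24) = 24.716
Mw = 2/3 * (24.716 - 9.1)
= 2/3 * 15.616
= 10.41

10.41


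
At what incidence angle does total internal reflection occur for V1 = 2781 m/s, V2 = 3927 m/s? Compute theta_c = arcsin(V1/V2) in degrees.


V1/V2 = 2781/3927 = 0.708174
theta_c = arcsin(0.708174) = 45.0866 degrees

45.0866


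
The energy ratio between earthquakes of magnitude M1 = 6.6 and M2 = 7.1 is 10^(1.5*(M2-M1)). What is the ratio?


M2 - M1 = 7.1 - 6.6 = 0.5
1.5 * 0.5 = 0.75
ratio = 10^0.75 = 5.62

5.62


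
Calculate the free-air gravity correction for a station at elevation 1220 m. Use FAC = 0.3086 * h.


FAC = 0.3086 * h
= 0.3086 * 1220
= 376.492 mGal

376.492


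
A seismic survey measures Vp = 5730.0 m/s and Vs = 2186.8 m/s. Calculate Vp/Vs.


Vp/Vs = 5730.0 / 2186.8
= 2.6203

2.6203


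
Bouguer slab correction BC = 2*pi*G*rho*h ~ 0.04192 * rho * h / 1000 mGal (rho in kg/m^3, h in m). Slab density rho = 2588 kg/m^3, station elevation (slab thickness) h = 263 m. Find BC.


BC = 0.04192 * rho * h / 1000
= 0.04192 * 2588 * 263 / 1000
= 28.5326 mGal

28.5326


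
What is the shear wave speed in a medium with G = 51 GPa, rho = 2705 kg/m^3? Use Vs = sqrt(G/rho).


Convert G to Pa: G = 51e9 Pa
Compute G/rho = 51e9 / 2705 = 18853974.122
Vs = sqrt(18853974.122) = 4342.12 m/s

4342.12


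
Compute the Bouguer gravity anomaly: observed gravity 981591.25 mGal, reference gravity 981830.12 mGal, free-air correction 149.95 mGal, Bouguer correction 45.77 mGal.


BA = g_obs - g_ref + FAC - BC
= 981591.25 - 981830.12 + 149.95 - 45.77
= -134.69 mGal

-134.69


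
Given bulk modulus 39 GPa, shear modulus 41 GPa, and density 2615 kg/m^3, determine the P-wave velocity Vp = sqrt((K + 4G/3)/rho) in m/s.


First compute the effective modulus:
K + 4G/3 = 39e9 + 4*41e9/3 = 93666666666.67 Pa
Then divide by density:
93666666666.67 / 2615 = 35818992.9892 Pa/(kg/m^3)
Take the square root:
Vp = sqrt(35818992.9892) = 5984.9 m/s

5984.9


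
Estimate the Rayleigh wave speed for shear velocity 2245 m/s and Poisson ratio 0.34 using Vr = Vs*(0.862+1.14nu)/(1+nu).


Numerator factor = 0.862 + 1.14*0.34 = 1.2496
Denominator = 1 + 0.34 = 1.34
Vr = 2245 * 1.2496 / 1.34 = 2093.55 m/s

2093.55


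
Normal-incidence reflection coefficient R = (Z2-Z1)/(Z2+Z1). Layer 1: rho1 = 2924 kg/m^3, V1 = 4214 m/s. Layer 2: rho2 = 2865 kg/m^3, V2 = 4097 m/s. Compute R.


Z1 = 2924 * 4214 = 12321736
Z2 = 2865 * 4097 = 11737905
R = (11737905 - 12321736) / (11737905 + 12321736) = -583831 / 24059641 = -0.0243

-0.0243


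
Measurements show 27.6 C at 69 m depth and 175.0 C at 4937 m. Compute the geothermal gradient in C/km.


dT = 175.0 - 27.6 = 147.4 C
dz = 4937 - 69 = 4868 m
gradient = dT/dz * 1000 = 147.4/4868 * 1000 = 30.2794 C/km

30.2794


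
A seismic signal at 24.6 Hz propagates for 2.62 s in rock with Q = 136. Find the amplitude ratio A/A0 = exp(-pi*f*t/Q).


pi*f*t/Q = pi*24.6*2.62/136 = 1.488838
A/A0 = exp(-1.488838) = 0.225635

0.225635


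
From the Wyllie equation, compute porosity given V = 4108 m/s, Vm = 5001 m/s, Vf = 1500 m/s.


1/V - 1/Vm = 1/4108 - 1/5001 = 4.347e-05
1/Vf - 1/Vm = 1/1500 - 1/5001 = 0.00046671
phi = 4.347e-05 / 0.00046671 = 0.0931

0.0931


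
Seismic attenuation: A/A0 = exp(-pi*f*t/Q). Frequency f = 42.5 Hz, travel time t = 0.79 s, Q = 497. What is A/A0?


pi*f*t/Q = pi*42.5*0.79/497 = 0.212231
A/A0 = exp(-0.212231) = 0.808778

0.808778


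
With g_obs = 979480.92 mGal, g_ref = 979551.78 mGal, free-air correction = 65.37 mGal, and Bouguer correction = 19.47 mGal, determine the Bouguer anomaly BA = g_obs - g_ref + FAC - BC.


BA = g_obs - g_ref + FAC - BC
= 979480.92 - 979551.78 + 65.37 - 19.47
= -24.96 mGal

-24.96


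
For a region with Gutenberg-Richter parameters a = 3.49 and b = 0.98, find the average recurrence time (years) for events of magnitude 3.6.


log10(N) = 3.49 - 0.98*3.6 = -0.038
N = 10^-0.038 = 0.91622
T = 1/N = 1/0.91622 = 1.0914 years

1.0914


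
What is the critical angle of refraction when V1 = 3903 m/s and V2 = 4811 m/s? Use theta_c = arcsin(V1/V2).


V1/V2 = 3903/4811 = 0.811266
theta_c = arcsin(0.811266) = 54.2198 degrees

54.2198


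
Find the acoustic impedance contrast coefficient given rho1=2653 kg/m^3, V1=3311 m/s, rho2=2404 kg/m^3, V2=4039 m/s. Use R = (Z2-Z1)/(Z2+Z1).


Z1 = 2653 * 3311 = 8784083
Z2 = 2404 * 4039 = 9709756
R = (9709756 - 8784083) / (9709756 + 8784083) = 925673 / 18493839 = 0.0501

0.0501


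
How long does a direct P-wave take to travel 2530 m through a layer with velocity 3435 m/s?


t = x / V
= 2530 / 3435
= 0.7365 s

0.7365


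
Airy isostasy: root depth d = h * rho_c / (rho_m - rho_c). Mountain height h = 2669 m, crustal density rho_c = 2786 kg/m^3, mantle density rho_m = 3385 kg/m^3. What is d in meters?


rho_m - rho_c = 3385 - 2786 = 599
d = 2669 * 2786 / 599
= 7435834 / 599
= 12413.75 m

12413.75


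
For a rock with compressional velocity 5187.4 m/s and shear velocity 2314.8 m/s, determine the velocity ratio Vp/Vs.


Vp/Vs = 5187.4 / 2314.8
= 2.241

2.241


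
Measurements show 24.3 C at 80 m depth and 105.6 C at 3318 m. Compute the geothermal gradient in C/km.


dT = 105.6 - 24.3 = 81.3 C
dz = 3318 - 80 = 3238 m
gradient = dT/dz * 1000 = 81.3/3238 * 1000 = 25.1081 C/km

25.1081


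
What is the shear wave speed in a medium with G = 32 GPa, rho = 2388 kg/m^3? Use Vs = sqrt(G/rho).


Convert G to Pa: G = 32e9 Pa
Compute G/rho = 32e9 / 2388 = 13400335.0084
Vs = sqrt(13400335.0084) = 3660.65 m/s

3660.65


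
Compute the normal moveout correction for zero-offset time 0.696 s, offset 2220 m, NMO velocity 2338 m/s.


x/Vnmo = 2220/2338 = 0.94953
(x/Vnmo)^2 = 0.901606
t0^2 = 0.484416
sqrt(0.484416 + 0.901606) = 1.177294
dt = 1.177294 - 0.696 = 0.481294

0.481294


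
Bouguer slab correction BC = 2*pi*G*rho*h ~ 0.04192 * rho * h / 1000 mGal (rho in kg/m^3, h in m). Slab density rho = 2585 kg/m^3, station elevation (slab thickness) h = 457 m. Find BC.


BC = 0.04192 * rho * h / 1000
= 0.04192 * 2585 * 457 / 1000
= 49.522 mGal

49.522


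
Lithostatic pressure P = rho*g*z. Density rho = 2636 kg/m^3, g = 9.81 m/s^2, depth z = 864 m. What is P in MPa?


P = rho * g * z / 1e6
= 2636 * 9.81 * 864 / 1e6
= 22342314.24 / 1e6
= 22.3423 MPa

22.3423


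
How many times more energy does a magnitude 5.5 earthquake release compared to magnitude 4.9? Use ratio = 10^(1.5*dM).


M2 - M1 = 5.5 - 4.9 = 0.6
1.5 * 0.6 = 0.9
ratio = 10^0.9 = 7.94

7.94


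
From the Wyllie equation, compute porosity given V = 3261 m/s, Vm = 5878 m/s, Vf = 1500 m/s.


1/V - 1/Vm = 1/3261 - 1/5878 = 0.00013653
1/Vf - 1/Vm = 1/1500 - 1/5878 = 0.00049654
phi = 0.00013653 / 0.00049654 = 0.275

0.275


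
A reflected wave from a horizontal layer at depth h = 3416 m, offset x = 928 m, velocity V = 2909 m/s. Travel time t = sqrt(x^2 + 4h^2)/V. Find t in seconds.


x^2 + 4h^2 = 928^2 + 4*3416^2 = 861184 + 46676224 = 47537408
sqrt(47537408) = 6894.7377
t = 6894.7377 / 2909 = 2.3701 s

2.3701


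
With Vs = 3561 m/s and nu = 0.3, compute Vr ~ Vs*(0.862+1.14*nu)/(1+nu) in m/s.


Numerator factor = 0.862 + 1.14*0.3 = 1.204
Denominator = 1 + 0.3 = 1.3
Vr = 3561 * 1.204 / 1.3 = 3298.03 m/s

3298.03


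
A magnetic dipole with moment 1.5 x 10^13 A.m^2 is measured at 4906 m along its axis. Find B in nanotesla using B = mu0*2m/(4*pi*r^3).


m = 1.5 x 10^13 = 15000000000000 A.m^2
2m = 30000000000000 A.m^2
r^3 = 4906^3 = 118081709416
B = (4pi*10^-7) * 30000000000000 / (4*pi * 118081709416) * 1e9
= 37699111.843078 / 1483858523298.52 * 1e9
= 25406.1363 nT

25406.1363


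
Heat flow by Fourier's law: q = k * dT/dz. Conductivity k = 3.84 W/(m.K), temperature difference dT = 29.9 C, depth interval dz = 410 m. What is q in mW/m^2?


q = k * dT / dz * 1000
= 3.84 * 29.9 / 410 * 1000
= 0.280039 * 1000
= 280.039 mW/m^2

280.039


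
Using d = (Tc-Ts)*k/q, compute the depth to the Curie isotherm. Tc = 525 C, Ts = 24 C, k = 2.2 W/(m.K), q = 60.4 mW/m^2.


T_Curie - T_surf = 525 - 24 = 501 C
Convert q to W/m^2: 60.4 mW/m^2 = 0.0604 W/m^2
d = 501 * 2.2 / 0.0604 = 18248.34 m

18248.34


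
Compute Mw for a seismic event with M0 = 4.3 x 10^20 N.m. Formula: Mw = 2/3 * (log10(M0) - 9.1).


log10(M0) = log10(4.3 x 10^20) = 20.6335
Mw = 2/3 * (20.6335 - 9.1)
= 2/3 * 11.5335
= 7.69

7.69


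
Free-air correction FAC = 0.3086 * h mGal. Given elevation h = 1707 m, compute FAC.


FAC = 0.3086 * h
= 0.3086 * 1707
= 526.7802 mGal

526.7802


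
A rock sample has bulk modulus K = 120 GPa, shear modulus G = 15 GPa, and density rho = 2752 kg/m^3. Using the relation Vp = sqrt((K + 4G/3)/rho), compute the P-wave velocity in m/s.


First compute the effective modulus:
K + 4G/3 = 120e9 + 4*15e9/3 = 140000000000.0 Pa
Then divide by density:
140000000000.0 / 2752 = 50872093.0233 Pa/(kg/m^3)
Take the square root:
Vp = sqrt(50872093.0233) = 7132.47 m/s

7132.47


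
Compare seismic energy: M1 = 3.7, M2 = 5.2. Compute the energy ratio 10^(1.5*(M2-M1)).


M2 - M1 = 5.2 - 3.7 = 1.5
1.5 * 1.5 = 2.25
ratio = 10^2.25 = 177.83

177.83


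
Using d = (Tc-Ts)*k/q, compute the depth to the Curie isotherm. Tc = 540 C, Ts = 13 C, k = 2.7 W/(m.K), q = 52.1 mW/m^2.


T_Curie - T_surf = 540 - 13 = 527 C
Convert q to W/m^2: 52.1 mW/m^2 = 0.0521 W/m^2
d = 527 * 2.7 / 0.0521 = 27310.94 m

27310.94


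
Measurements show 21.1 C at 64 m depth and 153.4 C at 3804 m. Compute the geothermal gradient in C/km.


dT = 153.4 - 21.1 = 132.3 C
dz = 3804 - 64 = 3740 m
gradient = dT/dz * 1000 = 132.3/3740 * 1000 = 35.3743 C/km

35.3743


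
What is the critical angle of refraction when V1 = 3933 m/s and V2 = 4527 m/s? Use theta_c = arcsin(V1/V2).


V1/V2 = 3933/4527 = 0.868787
theta_c = arcsin(0.868787) = 60.318 degrees

60.318


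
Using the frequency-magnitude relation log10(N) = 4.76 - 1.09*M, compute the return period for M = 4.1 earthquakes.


log10(N) = 4.76 - 1.09*4.1 = 0.291
N = 10^0.291 = 1.954339
T = 1/N = 1/1.954339 = 0.5117 years

0.5117


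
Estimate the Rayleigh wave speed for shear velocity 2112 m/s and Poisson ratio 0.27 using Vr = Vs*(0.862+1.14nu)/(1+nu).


Numerator factor = 0.862 + 1.14*0.27 = 1.1698
Denominator = 1 + 0.27 = 1.27
Vr = 2112 * 1.1698 / 1.27 = 1945.37 m/s

1945.37


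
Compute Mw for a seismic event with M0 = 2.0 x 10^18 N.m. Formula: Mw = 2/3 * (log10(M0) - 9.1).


log10(M0) = log10(2.0 x 10^18) = 18.301
Mw = 2/3 * (18.301 - 9.1)
= 2/3 * 9.201
= 6.13

6.13


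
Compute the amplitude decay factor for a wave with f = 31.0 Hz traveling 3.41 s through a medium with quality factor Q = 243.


pi*f*t/Q = pi*31.0*3.41/243 = 1.366657
A/A0 = exp(-1.366657) = 0.254958

0.254958


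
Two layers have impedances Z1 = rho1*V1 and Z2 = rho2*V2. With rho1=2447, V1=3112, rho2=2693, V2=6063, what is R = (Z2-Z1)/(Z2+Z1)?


Z1 = 2447 * 3112 = 7615064
Z2 = 2693 * 6063 = 16327659
R = (16327659 - 7615064) / (16327659 + 7615064) = 8712595 / 23942723 = 0.3639

0.3639


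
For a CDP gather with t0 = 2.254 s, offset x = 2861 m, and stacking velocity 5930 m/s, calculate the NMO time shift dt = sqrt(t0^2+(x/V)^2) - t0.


x/Vnmo = 2861/5930 = 0.482462
(x/Vnmo)^2 = 0.23277
t0^2 = 5.080516
sqrt(5.080516 + 0.23277) = 2.305057
dt = 2.305057 - 2.254 = 0.051057

0.051057


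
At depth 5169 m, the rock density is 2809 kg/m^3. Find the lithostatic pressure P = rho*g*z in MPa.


P = rho * g * z / 1e6
= 2809 * 9.81 * 5169 / 1e6
= 142438463.01 / 1e6
= 142.4385 MPa

142.4385


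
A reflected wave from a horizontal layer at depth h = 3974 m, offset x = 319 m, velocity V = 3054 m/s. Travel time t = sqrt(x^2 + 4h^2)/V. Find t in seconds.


x^2 + 4h^2 = 319^2 + 4*3974^2 = 101761 + 63170704 = 63272465
sqrt(63272465) = 7954.3991
t = 7954.3991 / 3054 = 2.6046 s

2.6046


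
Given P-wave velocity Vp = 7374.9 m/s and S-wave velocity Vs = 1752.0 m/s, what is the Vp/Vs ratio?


Vp/Vs = 7374.9 / 1752.0
= 4.2094

4.2094


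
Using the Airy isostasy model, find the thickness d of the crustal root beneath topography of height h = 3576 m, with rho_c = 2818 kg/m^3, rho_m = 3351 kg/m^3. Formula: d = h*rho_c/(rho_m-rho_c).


rho_m - rho_c = 3351 - 2818 = 533
d = 3576 * 2818 / 533
= 10077168 / 533
= 18906.51 m

18906.51


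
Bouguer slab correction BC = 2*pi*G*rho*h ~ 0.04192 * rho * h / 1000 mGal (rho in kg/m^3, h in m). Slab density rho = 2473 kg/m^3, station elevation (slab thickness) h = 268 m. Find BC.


BC = 0.04192 * rho * h / 1000
= 0.04192 * 2473 * 268 / 1000
= 27.7831 mGal

27.7831


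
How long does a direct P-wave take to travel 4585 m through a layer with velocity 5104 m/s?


t = x / V
= 4585 / 5104
= 0.8983 s

0.8983


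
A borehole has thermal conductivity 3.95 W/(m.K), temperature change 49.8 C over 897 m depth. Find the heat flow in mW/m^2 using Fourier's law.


q = k * dT / dz * 1000
= 3.95 * 49.8 / 897 * 1000
= 0.219298 * 1000
= 219.2977 mW/m^2

219.2977


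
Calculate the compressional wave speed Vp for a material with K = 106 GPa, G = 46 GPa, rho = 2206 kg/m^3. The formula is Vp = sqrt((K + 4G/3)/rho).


First compute the effective modulus:
K + 4G/3 = 106e9 + 4*46e9/3 = 167333333333.33 Pa
Then divide by density:
167333333333.33 / 2206 = 75853732.2454 Pa/(kg/m^3)
Take the square root:
Vp = sqrt(75853732.2454) = 8709.4 m/s

8709.4


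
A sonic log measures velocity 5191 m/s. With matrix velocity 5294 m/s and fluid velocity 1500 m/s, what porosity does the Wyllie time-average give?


1/V - 1/Vm = 1/5191 - 1/5294 = 3.75e-06
1/Vf - 1/Vm = 1/1500 - 1/5294 = 0.00047777
phi = 3.75e-06 / 0.00047777 = 0.0078

0.0078


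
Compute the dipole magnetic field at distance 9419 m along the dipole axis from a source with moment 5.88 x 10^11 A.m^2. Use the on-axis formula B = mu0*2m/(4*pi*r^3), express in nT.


m = 5.88 x 10^11 = 588000000000 A.m^2
2m = 1176000000000 A.m^2
r^3 = 9419^3 = 835630707059
B = (4pi*10^-7) * 1176000000000 / (4*pi * 835630707059) * 1e9
= 1477805.184249 / 10500845161642.39 * 1e9
= 140.732 nT

140.732


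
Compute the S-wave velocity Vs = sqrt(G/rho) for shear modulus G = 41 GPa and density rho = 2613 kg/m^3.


Convert G to Pa: G = 41e9 Pa
Compute G/rho = 41e9 / 2613 = 15690776.8848
Vs = sqrt(15690776.8848) = 3961.16 m/s

3961.16


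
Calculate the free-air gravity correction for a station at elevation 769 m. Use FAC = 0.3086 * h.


FAC = 0.3086 * h
= 0.3086 * 769
= 237.3134 mGal

237.3134


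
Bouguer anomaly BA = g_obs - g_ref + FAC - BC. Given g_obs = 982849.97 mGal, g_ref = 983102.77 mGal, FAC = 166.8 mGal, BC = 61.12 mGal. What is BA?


BA = g_obs - g_ref + FAC - BC
= 982849.97 - 983102.77 + 166.8 - 61.12
= -147.12 mGal

-147.12


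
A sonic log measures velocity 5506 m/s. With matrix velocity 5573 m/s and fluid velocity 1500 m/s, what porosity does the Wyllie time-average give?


1/V - 1/Vm = 1/5506 - 1/5573 = 2.18e-06
1/Vf - 1/Vm = 1/1500 - 1/5573 = 0.00048723
phi = 2.18e-06 / 0.00048723 = 0.0045

0.0045


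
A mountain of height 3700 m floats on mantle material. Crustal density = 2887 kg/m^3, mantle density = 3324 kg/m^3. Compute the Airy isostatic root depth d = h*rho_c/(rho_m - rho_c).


rho_m - rho_c = 3324 - 2887 = 437
d = 3700 * 2887 / 437
= 10681900 / 437
= 24443.71 m

24443.71


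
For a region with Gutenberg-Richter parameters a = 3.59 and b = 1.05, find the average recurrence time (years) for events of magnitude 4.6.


log10(N) = 3.59 - 1.05*4.6 = -1.24
N = 10^-1.24 = 0.057544
T = 1/N = 1/0.057544 = 17.378 years

17.378


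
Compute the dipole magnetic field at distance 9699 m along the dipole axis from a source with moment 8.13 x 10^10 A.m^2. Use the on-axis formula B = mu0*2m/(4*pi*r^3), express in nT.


m = 8.13 x 10^10 = 81300000000 A.m^2
2m = 162600000000 A.m^2
r^3 = 9699^3 = 912390759099
B = (4pi*10^-7) * 162600000000 / (4*pi * 912390759099) * 1e9
= 204329.186189 / 11465440423954.53 * 1e9
= 17.8213 nT

17.8213


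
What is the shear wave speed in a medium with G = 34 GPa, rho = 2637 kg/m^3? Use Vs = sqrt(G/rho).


Convert G to Pa: G = 34e9 Pa
Compute G/rho = 34e9 / 2637 = 12893439.5146
Vs = sqrt(12893439.5146) = 3590.74 m/s

3590.74


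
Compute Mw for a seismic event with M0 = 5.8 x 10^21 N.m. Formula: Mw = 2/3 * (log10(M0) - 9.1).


log10(M0) = log10(5.8 x 10^21) = 21.7634
Mw = 2/3 * (21.7634 - 9.1)
= 2/3 * 12.6634
= 8.44

8.44


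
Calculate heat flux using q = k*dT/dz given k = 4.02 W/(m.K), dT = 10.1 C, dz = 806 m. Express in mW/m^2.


q = k * dT / dz * 1000
= 4.02 * 10.1 / 806 * 1000
= 0.050375 * 1000
= 50.3747 mW/m^2

50.3747


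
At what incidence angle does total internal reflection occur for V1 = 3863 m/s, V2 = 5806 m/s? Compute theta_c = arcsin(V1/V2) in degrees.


V1/V2 = 3863/5806 = 0.665346
theta_c = arcsin(0.665346) = 41.7089 degrees

41.7089


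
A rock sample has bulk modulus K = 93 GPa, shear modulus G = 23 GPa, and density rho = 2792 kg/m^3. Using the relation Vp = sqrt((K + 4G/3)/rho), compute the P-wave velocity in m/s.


First compute the effective modulus:
K + 4G/3 = 93e9 + 4*23e9/3 = 123666666666.67 Pa
Then divide by density:
123666666666.67 / 2792 = 44293218.7202 Pa/(kg/m^3)
Take the square root:
Vp = sqrt(44293218.7202) = 6655.32 m/s

6655.32


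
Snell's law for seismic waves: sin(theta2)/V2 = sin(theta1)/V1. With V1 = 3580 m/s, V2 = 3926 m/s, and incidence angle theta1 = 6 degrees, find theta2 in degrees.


sin(theta1) = sin(6 deg) = 0.104528
sin(theta2) = V2/V1 * sin(theta1) = 3926/3580 * 0.104528 = 0.114631
theta2 = arcsin(0.114631) = 6.5823 degrees

6.5823


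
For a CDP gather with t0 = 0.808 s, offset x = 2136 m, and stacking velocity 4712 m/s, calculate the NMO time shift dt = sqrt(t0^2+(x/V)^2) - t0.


x/Vnmo = 2136/4712 = 0.453311
(x/Vnmo)^2 = 0.205491
t0^2 = 0.652864
sqrt(0.652864 + 0.205491) = 0.926474
dt = 0.926474 - 0.808 = 0.118474

0.118474


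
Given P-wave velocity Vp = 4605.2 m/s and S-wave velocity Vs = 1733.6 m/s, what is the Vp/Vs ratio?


Vp/Vs = 4605.2 / 1733.6
= 2.6564

2.6564


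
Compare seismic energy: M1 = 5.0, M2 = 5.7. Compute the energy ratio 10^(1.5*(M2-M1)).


M2 - M1 = 5.7 - 5.0 = 0.7
1.5 * 0.7 = 1.05
ratio = 10^1.05 = 11.22

11.22


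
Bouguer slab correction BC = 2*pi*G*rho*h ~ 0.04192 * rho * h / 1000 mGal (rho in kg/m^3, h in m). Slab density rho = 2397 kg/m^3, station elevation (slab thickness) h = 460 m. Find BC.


BC = 0.04192 * rho * h / 1000
= 0.04192 * 2397 * 460 / 1000
= 46.2218 mGal

46.2218


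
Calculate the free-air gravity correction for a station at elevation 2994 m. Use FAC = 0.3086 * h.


FAC = 0.3086 * h
= 0.3086 * 2994
= 923.9484 mGal

923.9484
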